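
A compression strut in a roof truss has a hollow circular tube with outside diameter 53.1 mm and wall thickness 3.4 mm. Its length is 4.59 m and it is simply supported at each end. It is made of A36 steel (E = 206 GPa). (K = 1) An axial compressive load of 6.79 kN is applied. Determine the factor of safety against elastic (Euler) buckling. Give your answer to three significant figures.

n ≈ 2.34

Inner diameter d_i = 53.1 − 2×3.4 = 46.30 mm
I = π(d_o⁴ − d_i⁴)/64 = π(53.1⁴ − 46.30⁴)/64 = 1.647×10^5 mm⁴
I = 1.647×10^5 mm⁴ = 1.647×10^-7 m⁴
Effective length L_e = K·L = 1 × 4.59 = 4.590 m
P_cr = π²EI / L_e² = π² × 206×10⁹ × 1.647×10^-7 / 4.590² = 1.589×10^4 N
Factor of safety n = P_cr / P = 15.892 / 6.79 = 2.34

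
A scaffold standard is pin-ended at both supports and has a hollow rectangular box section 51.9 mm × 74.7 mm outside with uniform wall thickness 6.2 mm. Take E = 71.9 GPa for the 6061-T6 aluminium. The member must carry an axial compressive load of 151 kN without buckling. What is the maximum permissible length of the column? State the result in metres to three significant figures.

Inner dimensions: h_i = 74.7 − 2×6.2 = 62.30 mm, b_i = 51.9 − 2×6.2 = 39.50 mm
Weak-axis I_min = (h_o·b_o³ − h_i·b_i³)/12 with b_o = 51.9, b_i = 39.50 mm (shorter outer/inner sides).
I_min = (74.7×51.9³ − 62.30×39.50³)/12 = 5.503×10^5 mm⁴
I = 5.503×10^-7 m⁴
At the buckling limit P_cr = P = 1.510×10^5 N
From P_cr = π²EI/(K·L)²:  L = (1/K)·√(π²EI/P_cr) = (1/1)·√(π²×7.19×10^10×5.503×10^-7/1.510×10^5)
L = 1.61 m

L_max ≈ 1.61 m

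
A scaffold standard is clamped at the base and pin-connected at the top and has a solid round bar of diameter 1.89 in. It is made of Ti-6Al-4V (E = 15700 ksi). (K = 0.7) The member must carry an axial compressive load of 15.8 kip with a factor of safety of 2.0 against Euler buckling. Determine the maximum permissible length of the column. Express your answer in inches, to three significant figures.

L_max ≈ 79.2 in

I = πd⁴/64 = π×1.89⁴/64 = 0.6264 in⁴
Required critical load P_cr = n·P = 2.0 × 15.8 = 31.60 kip = 3.160×10^4 lb
From P_cr = π²EI/(K·L)²:  L = (1/K)·√(π²EI/P_cr) = (1/0.7)·√(π²×1.57×10^7×0.6264/3.160×10^4)
L = 79.2 in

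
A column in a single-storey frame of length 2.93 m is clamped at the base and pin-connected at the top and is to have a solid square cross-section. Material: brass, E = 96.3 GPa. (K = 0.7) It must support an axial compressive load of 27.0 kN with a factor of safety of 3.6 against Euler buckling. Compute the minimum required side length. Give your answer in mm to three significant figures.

Required P_cr = n·P = 3.6 × 27.0 = 97.20 kN
L_e = K·L = 0.7 × 2.93 = 2.051 m
Required I = P_cr·L_e²/(π²E) = 9.720×10^4 × 2.051² / (π² × 9.63×10^10) = 4.302×10^-7 m⁴
I_req = 4.302×10^5 mm⁴
Solid square: I = a⁴/12  ⇒  a = (12I)^(1/4) = (12×4.302×10^5)^(1/4) = 47.7 mm

a ≈ 47.7 mm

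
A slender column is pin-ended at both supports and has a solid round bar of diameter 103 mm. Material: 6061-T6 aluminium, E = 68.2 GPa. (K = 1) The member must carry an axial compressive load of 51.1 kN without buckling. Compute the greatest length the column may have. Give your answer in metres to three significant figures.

I = πd⁴/64 = π×103⁴/64 = 5.525×10^6 mm⁴
I = 5.525×10^-6 m⁴
At the buckling limit P_cr = P = 5.110×10^4 N
From P_cr = π²EI/(K·L)²:  L = (1/K)·√(π²EI/P_cr) = (1/1)·√(π²×6.82×10^10×5.525×10^-6/5.110×10^4)
L = 8.53 m

L_max ≈ 8.53 m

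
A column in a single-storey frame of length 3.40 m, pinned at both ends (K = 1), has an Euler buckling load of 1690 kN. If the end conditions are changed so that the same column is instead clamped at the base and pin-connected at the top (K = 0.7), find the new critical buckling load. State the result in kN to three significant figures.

P_cr ∝ 1/K², so P_cr,new = P_cr,old × (K_old/K_new)² = 1690 × (1/0.7)²
= 1690 × 2.041 = 3450 kN

P_cr ≈ 3450 kN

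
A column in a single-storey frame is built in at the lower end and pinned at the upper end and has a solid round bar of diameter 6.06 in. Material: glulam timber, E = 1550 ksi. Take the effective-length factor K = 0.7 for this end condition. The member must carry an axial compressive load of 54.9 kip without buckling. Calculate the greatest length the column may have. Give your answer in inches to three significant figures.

I = πd⁴/64 = π×6.06⁴/64 = 66.20 in⁴
At the buckling limit P_cr = P = 5.490×10^4 lb
From P_cr = π²EI/(K·L)²:  L = (1/K)·√(π²EI/P_cr) = (1/0.7)·√(π²×1.55×10^6×66.20/5.490×10^4)
L = 194 in

L_max ≈ 194 in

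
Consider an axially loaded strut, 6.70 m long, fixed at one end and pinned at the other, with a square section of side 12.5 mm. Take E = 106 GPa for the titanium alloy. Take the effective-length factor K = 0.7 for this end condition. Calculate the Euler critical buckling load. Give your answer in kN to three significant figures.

I = a⁴/12 = 12.5⁴/12 = 2.035×10^3 mm⁴
I = 2.035×10^3 mm⁴ = 2.035×10^-9 m⁴
Effective length L_e = K·L = 0.7 × 6.70 = 4.690 m
P_cr = π²EI / L_e² = π² × 106×10⁹ × 2.035×10^-9 / 4.690² = 96.77 N

P_cr ≈ 0.0968 kN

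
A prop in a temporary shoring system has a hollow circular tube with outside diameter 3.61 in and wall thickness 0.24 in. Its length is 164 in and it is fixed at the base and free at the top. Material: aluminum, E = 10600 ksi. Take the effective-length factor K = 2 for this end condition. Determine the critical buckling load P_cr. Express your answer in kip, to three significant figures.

P_cr ≈ 3.53 kip

Inner diameter d_i = 3.61 − 2×0.24 = 3.130 in
I = π(d_o⁴ − d_i⁴)/64 = π(3.61⁴ − 3.130⁴)/64 = 3.625 in⁴
Effective length L_e = K·L = 2 × 164 = 328.0 in
P_cr = π²EI / L_e² = π² × 10600×10³ × 3.625 / 328.0² = 3.525×10^3 lb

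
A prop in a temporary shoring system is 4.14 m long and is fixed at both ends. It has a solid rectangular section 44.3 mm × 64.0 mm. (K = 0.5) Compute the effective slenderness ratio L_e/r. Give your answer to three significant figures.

λ ≈ 162

For a rectangle r_min = b/√12 = 44.3/√12 = 12.79 mm
L_e = K·L = 0.5 × 4.14 m = 2.070 m = 2070.0 mm
λ = L_e / r_min = 2070.0 / 12.79 = 162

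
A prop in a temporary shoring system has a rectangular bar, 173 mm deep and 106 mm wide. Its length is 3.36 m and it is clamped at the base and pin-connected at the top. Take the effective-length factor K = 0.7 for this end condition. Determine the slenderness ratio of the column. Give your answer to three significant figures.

Buckling occurs about the weak axis: I_min = h·b³/12 with b = 106 mm (the shorter side).
I_min = 173×106³/12 = 1.717×10^7 mm⁴
A = 1.834×10^4 mm²;  r_min = √(I/A) = √(1.717×10^7/1.834×10^4) = 30.60 mm
L_e = K·L = 0.7 × 3.36 m = 2.352 m = 2352.0 mm
λ = L_e / r_min = 2352.0 / 30.60 = 76.9

λ ≈ 76.9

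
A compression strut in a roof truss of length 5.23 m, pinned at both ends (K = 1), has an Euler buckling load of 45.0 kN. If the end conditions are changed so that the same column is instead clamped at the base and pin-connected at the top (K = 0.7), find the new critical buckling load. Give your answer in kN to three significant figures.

P_cr ≈ 91.8 kN

P_cr ∝ 1/K², so P_cr,new = P_cr,old × (K_old/K_new)² = 45.0 × (1/0.7)²
= 45.0 × 2.041 = 91.8 kN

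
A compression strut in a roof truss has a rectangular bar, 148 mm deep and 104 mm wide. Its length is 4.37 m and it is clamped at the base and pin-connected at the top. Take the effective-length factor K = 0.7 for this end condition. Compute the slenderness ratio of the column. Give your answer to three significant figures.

For a rectangle r_min = b/√12 = 104/√12 = 30.02 mm
L_e = K·L = 0.7 × 4.37 m = 3.059 m = 3059.0 mm
λ = L_e / r_min = 3059.0 / 30.02 = 102

λ ≈ 102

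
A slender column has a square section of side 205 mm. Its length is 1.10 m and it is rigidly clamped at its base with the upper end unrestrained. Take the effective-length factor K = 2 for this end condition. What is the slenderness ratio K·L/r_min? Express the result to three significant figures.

For a square r = a/√12 = 205/√12 = 59.18 mm
L_e = K·L = 2 × 1.10 m = 2.200 m = 2200.0 mm
λ = L_e / r_min = 2200.0 / 59.18 = 37.2

λ ≈ 37.2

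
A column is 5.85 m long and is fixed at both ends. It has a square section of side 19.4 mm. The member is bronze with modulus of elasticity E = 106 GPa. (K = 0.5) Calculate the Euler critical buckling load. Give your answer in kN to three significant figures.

I = a⁴/12 = 19.4⁴/12 = 1.180×10^4 mm⁴
I = 1.180×10^4 mm⁴ = 1.180×10^-8 m⁴
Effective length L_e = K·L = 0.5 × 5.85 = 2.925 m
P_cr = π²EI / L_e² = π² × 106×10⁹ × 1.180×10^-8 / 2.925² = 1.443×10^3 N

P_cr ≈ 1.44 kN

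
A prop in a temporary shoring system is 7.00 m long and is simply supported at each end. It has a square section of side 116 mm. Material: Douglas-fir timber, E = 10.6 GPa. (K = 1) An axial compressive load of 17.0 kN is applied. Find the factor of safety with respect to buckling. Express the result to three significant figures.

I = a⁴/12 = 116⁴/12 = 1.509×10^7 mm⁴
I = 1.509×10^7 mm⁴ = 1.509×10^-5 m⁴
Effective length L_e = K·L = 1 × 7.00 = 7.000 m
P_cr = π²EI / L_e² = π² × 10.6×10⁹ × 1.509×10^-5 / 7.000² = 3.222×10^4 N
Factor of safety n = P_cr / P = 32.215 / 17.0 = 1.90

n ≈ 1.90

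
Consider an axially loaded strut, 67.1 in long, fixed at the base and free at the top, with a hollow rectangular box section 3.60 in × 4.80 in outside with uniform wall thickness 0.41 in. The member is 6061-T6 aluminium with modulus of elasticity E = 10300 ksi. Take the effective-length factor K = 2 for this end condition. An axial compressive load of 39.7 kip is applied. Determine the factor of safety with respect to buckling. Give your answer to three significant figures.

Inner dimensions: h_i = 4.80 − 2×0.41 = 3.980 in, b_i = 3.60 − 2×0.41 = 2.780 in
Weak-axis I_min = (h_o·b_o³ − h_i·b_i³)/12 with b_o = 3.60, b_i = 2.780 in (shorter outer/inner sides).
I_min = (4.80×3.60³ − 3.980×2.780³)/12 = 11.54 in⁴
Effective length L_e = K·L = 2 × 67.1 = 134.2 in
P_cr = π²EI / L_e² = π² × 10300×10³ × 11.54 / 134.2² = 6.512×10^4 lb
Factor of safety n = P_cr / P = 65.119 / 39.7 = 1.64

n ≈ 1.64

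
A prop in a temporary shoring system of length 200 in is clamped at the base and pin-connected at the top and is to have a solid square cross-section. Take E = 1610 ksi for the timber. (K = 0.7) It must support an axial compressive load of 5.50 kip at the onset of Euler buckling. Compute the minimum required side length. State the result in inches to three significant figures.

L_e = K·L = 0.7 × 200 = 140.0 in
Required I = P_cr·L_e²/(π²E) = 5.500×10^3 × 140.0² / (π² × 1.61×10^6) = 6.784 in⁴
Solid square: I = a⁴/12  ⇒  a = (12I)^(1/4) = (12×6.784)^(1/4) = 3.00 in

a ≈ 3.00 in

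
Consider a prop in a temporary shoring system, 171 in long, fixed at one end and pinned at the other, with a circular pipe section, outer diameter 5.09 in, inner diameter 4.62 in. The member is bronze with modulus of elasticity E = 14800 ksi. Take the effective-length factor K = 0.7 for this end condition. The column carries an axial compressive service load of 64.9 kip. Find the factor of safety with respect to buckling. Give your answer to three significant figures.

d_o = 5.09 in, d_i = 4.62 in
I = π(d_o⁴ − d_i⁴)/64 = π(5.09⁴ − 4.620⁴)/64 = 10.59 in⁴
Effective length L_e = K·L = 0.7 × 171 = 119.7 in
P_cr = π²EI / L_e² = π² × 14800×10³ × 10.59 / 119.7² = 1.079×10^5 lb
Factor of safety n = P_cr / P = 107.92 / 64.9 = 1.66

n ≈ 1.66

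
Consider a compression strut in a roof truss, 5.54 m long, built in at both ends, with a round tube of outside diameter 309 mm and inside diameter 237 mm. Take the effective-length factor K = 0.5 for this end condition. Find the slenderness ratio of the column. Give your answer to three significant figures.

λ ≈ 28.5

d_o = 309 mm, d_i = 237 mm
I = π(d_o⁴ − d_i⁴)/64 = π(309⁴ − 237.0⁴)/64 = 2.926×10^8 mm⁴
A = 3.088×10^4 mm²;  r_min = √(I/A) = √(2.926×10^8/3.088×10^4) = 97.36 mm
L_e = K·L = 0.5 × 5.54 m = 2.770 m = 2770.0 mm
λ = L_e / r_min = 2770.0 / 97.36 = 28.5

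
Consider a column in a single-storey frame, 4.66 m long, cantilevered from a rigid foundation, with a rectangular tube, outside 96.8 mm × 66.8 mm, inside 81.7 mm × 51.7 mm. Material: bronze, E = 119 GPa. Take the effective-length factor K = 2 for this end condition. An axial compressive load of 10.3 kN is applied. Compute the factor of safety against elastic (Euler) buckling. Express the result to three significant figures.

n ≈ 1.92

Weak-axis I_min = (h_o·b_o³ − h_i·b_i³)/12 with b_o = 66.8, b_i = 51.70 mm (shorter outer/inner sides).
I_min = (96.8×66.8³ − 81.70×51.70³)/12 = 1.464×10^6 mm⁴
I = 1.464×10^6 mm⁴ = 1.464×10^-6 m⁴
Effective length L_e = K·L = 2 × 4.66 = 9.320 m
P_cr = π²EI / L_e² = π² × 119×10⁹ × 1.464×10^-6 / 9.320² = 1.979×10^4 N
Factor of safety n = P_cr / P = 19.790 / 10.3 = 1.92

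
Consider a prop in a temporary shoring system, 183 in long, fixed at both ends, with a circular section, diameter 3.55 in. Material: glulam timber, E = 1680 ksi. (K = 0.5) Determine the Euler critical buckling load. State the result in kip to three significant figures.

I = πd⁴/64 = π×3.55⁴/64 = 7.796 in⁴
Effective length L_e = K·L = 0.5 × 183 = 91.50 in
P_cr = π²EI / L_e² = π² × 1680×10³ × 7.796 / 91.50² = 1.544×10^4 lb

P_cr ≈ 15.4 kip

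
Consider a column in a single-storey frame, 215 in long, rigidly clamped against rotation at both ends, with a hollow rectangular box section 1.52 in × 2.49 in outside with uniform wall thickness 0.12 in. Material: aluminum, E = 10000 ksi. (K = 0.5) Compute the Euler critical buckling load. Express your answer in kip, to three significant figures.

Inner dimensions: h_i = 2.49 − 2×0.12 = 2.250 in, b_i = 1.52 − 2×0.12 = 1.280 in
Weak-axis I_min = (h_o·b_o³ − h_i·b_i³)/12 with b_o = 1.52, b_i = 1.280 in (shorter outer/inner sides).
I_min = (2.49×1.52³ − 2.250×1.280³)/12 = 0.3355 in⁴
Effective length L_e = K·L = 0.5 × 215 = 107.5 in
P_cr = π²EI / L_e² = π² × 10000×10³ × 0.3355 / 107.5² = 2.865×10^3 lb

P_cr ≈ 2.87 kip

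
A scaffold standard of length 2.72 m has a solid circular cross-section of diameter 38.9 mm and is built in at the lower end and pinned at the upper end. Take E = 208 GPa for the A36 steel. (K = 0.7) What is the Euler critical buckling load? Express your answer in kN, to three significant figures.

I = πd⁴/64 = π×38.9⁴/64 = 1.124×10^5 mm⁴
I = 1.124×10^5 mm⁴ = 1.124×10^-7 m⁴
Effective length L_e = K·L = 0.7 × 2.72 = 1.904 m
P_cr = π²EI / L_e² = π² × 208×10⁹ × 1.124×10^-7 / 1.904² = 6.365×10^4 N

P_cr ≈ 63.6 kN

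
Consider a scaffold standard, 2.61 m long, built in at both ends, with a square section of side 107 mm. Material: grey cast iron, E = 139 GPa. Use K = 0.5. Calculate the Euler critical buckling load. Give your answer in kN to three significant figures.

I = a⁴/12 = 107⁴/12 = 1.092×10^7 mm⁴
I = 1.092×10^7 mm⁴ = 1.092×10^-5 m⁴
Effective length L_e = K·L = 0.5 × 2.61 = 1.305 m
P_cr = π²EI / L_e² = π² × 139×10⁹ × 1.092×10^-5 / 1.305² = 8.799×10^6 N

P_cr ≈ 8800 kN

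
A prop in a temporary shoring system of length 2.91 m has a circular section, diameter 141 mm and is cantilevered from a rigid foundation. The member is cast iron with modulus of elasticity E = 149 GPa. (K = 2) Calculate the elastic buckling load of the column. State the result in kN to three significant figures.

P_cr ≈ 842 kN

I = πd⁴/64 = π×141⁴/64 = 1.940×10^7 mm⁴
I = 1.940×10^7 mm⁴ = 1.940×10^-5 m⁴
Effective length L_e = K·L = 2 × 2.91 = 5.820 m
P_cr = π²EI / L_e² = π² × 149×10⁹ × 1.940×10^-5 / 5.820² = 8.423×10^5 N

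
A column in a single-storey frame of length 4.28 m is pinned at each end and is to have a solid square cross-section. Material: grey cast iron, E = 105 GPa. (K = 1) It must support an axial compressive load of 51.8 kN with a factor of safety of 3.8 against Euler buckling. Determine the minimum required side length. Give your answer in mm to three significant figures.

a ≈ 80.4 mm

Required P_cr = n·P = 3.8 × 51.8 = 196.8 kN
L_e = K·L = 1 × 4.28 = 4.280 m
Required I = P_cr·L_e²/(π²E) = 1.968×10^5 × 4.280² / (π² × 1.05×10^11) = 3.479×10^-6 m⁴
I_req = 3.479×10^6 mm⁴
Solid square: I = a⁴/12  ⇒  a = (12I)^(1/4) = (12×3.479×10^6)^(1/4) = 80.4 mm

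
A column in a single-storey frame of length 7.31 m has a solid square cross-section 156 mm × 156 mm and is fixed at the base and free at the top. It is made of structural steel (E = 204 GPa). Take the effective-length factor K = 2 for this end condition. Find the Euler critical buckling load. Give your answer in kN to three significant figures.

P_cr ≈ 465 kN

I = a⁴/12 = 156⁴/12 = 4.935×10^7 mm⁴
I = 4.935×10^7 mm⁴ = 4.935×10^-5 m⁴
Effective length L_e = K·L = 2 × 7.31 = 14.62 m
P_cr = π²EI / L_e² = π² × 204×10⁹ × 4.935×10^-5 / 14.62² = 4.649×10^5 N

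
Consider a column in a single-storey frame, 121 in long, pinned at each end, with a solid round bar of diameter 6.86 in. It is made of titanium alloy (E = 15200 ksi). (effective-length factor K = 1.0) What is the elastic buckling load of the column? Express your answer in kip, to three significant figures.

P_cr ≈ 1110 kip

I = πd⁴/64 = π×6.86⁴/64 = 108.7 in⁴
Effective length L_e = K·L = 1 × 121 = 121.0 in
P_cr = π²EI / L_e² = π² × 15200×10³ × 108.7 / 121.0² = 1.114×10^6 lb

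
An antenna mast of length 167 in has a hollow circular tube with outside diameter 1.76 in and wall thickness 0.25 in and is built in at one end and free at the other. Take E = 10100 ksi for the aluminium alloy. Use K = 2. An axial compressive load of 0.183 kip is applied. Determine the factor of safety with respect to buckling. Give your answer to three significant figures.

Inner diameter d_i = 1.76 − 2×0.25 = 1.260 in
I = π(d_o⁴ − d_i⁴)/64 = π(1.76⁴ − 1.260⁴)/64 = 0.3473 in⁴
Effective length L_e = K·L = 2 × 167 = 334.0 in
P_cr = π²EI / L_e² = π² × 10100×10³ × 0.3473 / 334.0² = 310.3 lb
Factor of safety n = P_cr / P = 0.31032 / 0.183 = 1.70

n ≈ 1.70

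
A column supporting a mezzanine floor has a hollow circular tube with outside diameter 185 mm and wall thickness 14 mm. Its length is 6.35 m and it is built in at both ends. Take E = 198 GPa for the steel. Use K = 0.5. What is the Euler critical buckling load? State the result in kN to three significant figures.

P_cr ≈ 5360 kN

Inner diameter d_i = 185 − 2×14 = 157.0 mm
I = π(d_o⁴ − d_i⁴)/64 = π(185⁴ − 157.0⁴)/64 = 2.767×10^7 mm⁴
I = 2.767×10^7 mm⁴ = 2.767×10^-5 m⁴
Effective length L_e = K·L = 0.5 × 6.35 = 3.175 m
P_cr = π²EI / L_e² = π² × 198×10⁹ × 2.767×10^-5 / 3.175² = 5.365×10^6 N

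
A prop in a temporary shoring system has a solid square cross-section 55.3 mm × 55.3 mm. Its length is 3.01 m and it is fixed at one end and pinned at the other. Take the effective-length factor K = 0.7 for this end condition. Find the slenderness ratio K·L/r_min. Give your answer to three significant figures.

λ ≈ 132

For a square r = a/√12 = 55.3/√12 = 15.96 mm
L_e = K·L = 0.7 × 3.01 m = 2.107 m = 2107.0 mm
λ = L_e / r_min = 2107.0 / 15.96 = 132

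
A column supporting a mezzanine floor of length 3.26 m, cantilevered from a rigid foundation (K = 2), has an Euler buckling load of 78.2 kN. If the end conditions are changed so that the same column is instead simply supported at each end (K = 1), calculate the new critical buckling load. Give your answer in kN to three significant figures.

P_cr ≈ 313 kN

P_cr ∝ 1/K², so P_cr,new = P_cr,old × (K_old/K_new)² = 78.2 × (2/1)²
= 78.2 × 4.000 = 313 kN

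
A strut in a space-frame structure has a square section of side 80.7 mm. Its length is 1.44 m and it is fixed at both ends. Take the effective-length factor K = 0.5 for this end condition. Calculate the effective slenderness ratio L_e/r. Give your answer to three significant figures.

λ ≈ 30.9

For a square r = a/√12 = 80.7/√12 = 23.30 mm
L_e = K·L = 0.5 × 1.44 m = 0.7200 m = 720.00 mm
λ = L_e / r_min = 720.00 / 23.30 = 30.9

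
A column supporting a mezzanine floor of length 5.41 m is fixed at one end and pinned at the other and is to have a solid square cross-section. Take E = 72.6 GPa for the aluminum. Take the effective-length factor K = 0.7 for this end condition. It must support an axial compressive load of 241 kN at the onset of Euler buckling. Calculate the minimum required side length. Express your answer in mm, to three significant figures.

L_e = K·L = 0.7 × 5.41 = 3.787 m
Required I = P_cr·L_e²/(π²E) = 2.410×10^5 × 3.787² / (π² × 7.26×10^10) = 4.824×10^-6 m⁴
I_req = 4.824×10^6 mm⁴
Solid square: I = a⁴/12  ⇒  a = (12I)^(1/4) = (12×4.824×10^6)^(1/4) = 87.2 mm

a ≈ 87.2 mm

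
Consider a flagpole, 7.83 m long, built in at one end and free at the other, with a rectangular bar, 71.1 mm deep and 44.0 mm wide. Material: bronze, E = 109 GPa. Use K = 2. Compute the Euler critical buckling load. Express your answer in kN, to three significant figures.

Buckling occurs about the weak axis: I_min = h·b³/12 with b = 44.0 mm (the shorter side).
I_min = 71.1×44.0³/12 = 5.047×10^5 mm⁴
I = 5.047×10^5 mm⁴ = 5.047×10^-7 m⁴
Effective length L_e = K·L = 2 × 7.83 = 15.66 m
P_cr = π²EI / L_e² = π² × 109×10⁹ × 5.047×10^-7 / 15.66² = 2.214×10^3 N

P_cr ≈ 2.21 kN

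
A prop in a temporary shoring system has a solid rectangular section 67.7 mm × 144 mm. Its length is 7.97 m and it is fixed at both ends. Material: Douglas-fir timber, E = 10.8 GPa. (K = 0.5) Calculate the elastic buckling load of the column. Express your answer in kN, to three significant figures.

Buckling occurs about the weak axis: I_min = h·b³/12 with b = 67.7 mm (the shorter side).
I_min = 144×67.7³/12 = 3.723×10^6 mm⁴
I = 3.723×10^6 mm⁴ = 3.723×10^-6 m⁴
Effective length L_e = K·L = 0.5 × 7.97 = 3.985 m
P_cr = π²EI / L_e² = π² × 10.8×10⁹ × 3.723×10^-6 / 3.985² = 2.499×10^4 N

P_cr ≈ 25.0 kN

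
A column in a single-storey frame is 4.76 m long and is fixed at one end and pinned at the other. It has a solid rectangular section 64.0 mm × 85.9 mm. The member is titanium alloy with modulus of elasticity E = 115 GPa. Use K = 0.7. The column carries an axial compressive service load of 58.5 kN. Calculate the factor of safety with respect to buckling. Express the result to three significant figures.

Buckling occurs about the weak axis: I_min = h·b³/12 with b = 64.0 mm (the shorter side).
I_min = 85.9×64.0³/12 = 1.877×10^6 mm⁴
I = 1.877×10^6 mm⁴ = 1.877×10^-6 m⁴
Effective length L_e = K·L = 0.7 × 4.76 = 3.332 m
P_cr = π²EI / L_e² = π² × 115×10⁹ × 1.877×10^-6 / 3.332² = 1.918×10^5 N
Factor of safety n = P_cr / P = 191.84 / 58.5 = 3.28

n ≈ 3.28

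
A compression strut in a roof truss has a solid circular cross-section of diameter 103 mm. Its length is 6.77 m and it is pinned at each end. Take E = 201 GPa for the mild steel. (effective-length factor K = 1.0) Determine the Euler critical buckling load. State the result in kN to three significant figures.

I = πd⁴/64 = π×103⁴/64 = 5.525×10^6 mm⁴
I = 5.525×10^6 mm⁴ = 5.525×10^-6 m⁴
Effective length L_e = K·L = 1 × 6.77 = 6.770 m
P_cr = π²EI / L_e² = π² × 201×10⁹ × 5.525×10^-6 / 6.770² = 2.391×10^5 N

P_cr ≈ 239 kN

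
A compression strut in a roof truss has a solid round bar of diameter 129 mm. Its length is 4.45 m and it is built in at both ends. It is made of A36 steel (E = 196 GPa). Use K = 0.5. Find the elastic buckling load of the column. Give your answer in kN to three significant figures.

I = πd⁴/64 = π×129⁴/64 = 1.359×10^7 mm⁴
I = 1.359×10^7 mm⁴ = 1.359×10^-5 m⁴
Effective length L_e = K·L = 0.5 × 4.45 = 2.225 m
P_cr = π²EI / L_e² = π² × 196×10⁹ × 1.359×10^-5 / 2.225² = 5.312×10^6 N

P_cr ≈ 5310 kN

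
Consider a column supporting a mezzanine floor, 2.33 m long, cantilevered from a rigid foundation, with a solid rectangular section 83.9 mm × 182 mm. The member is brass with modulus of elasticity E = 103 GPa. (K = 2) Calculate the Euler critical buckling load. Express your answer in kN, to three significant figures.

P_cr ≈ 419 kN

Buckling occurs about the weak axis: I_min = h·b³/12 with b = 83.9 mm (the shorter side).
I_min = 182×83.9³/12 = 8.957×10^6 mm⁴
I = 8.957×10^6 mm⁴ = 8.957×10^-6 m⁴
Effective length L_e = K·L = 2 × 2.33 = 4.660 m
P_cr = π²EI / L_e² = π² × 103×10⁹ × 8.957×10^-6 / 4.660² = 4.193×10^5 N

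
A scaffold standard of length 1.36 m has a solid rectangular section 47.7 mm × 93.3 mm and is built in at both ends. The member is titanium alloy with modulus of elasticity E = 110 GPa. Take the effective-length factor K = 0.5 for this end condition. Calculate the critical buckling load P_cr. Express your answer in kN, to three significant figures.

Buckling occurs about the weak axis: I_min = h·b³/12 with b = 47.7 mm (the shorter side).
I_min = 93.3×47.7³/12 = 8.438×10^5 mm⁴
I = 8.438×10^5 mm⁴ = 8.438×10^-7 m⁴
Effective length L_e = K·L = 0.5 × 1.36 = 0.6800 m
P_cr = π²EI / L_e² = π² × 110×10⁹ × 8.438×10^-7 / 0.6800² = 1.981×10^6 N

P_cr ≈ 1980 kN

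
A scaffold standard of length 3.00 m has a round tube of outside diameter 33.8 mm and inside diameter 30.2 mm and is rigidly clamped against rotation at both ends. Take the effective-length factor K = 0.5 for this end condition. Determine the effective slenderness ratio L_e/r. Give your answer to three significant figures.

d_o = 33.8 mm, d_i = 30.2 mm
I = π(d_o⁴ − d_i⁴)/64 = π(33.8⁴ − 30.20⁴)/64 = 2.324×10^4 mm⁴
A = 181.0 mm²;  r_min = √(I/A) = √(2.324×10^4/181.0) = 11.33 mm
L_e = K·L = 0.5 × 3.00 m = 1.500 m = 1500.0 mm
λ = L_e / r_min = 1500.0 / 11.33 = 132

λ ≈ 132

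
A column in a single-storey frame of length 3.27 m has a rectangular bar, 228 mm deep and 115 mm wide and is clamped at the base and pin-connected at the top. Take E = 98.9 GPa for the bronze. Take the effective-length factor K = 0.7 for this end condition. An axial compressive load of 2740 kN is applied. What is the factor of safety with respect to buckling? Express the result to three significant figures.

n ≈ 1.96

Buckling occurs about the weak axis: I_min = h·b³/12 with b = 115 mm (the shorter side).
I_min = 228×115³/12 = 2.890×10^7 mm⁴
I = 2.890×10^7 mm⁴ = 2.890×10^-5 m⁴
Effective length L_e = K·L = 0.7 × 3.27 = 2.289 m
P_cr = π²EI / L_e² = π² × 98.9×10⁹ × 2.890×10^-5 / 2.289² = 5.383×10^6 N
Factor of safety n = P_cr / P = 5383.3 / 2740 = 1.96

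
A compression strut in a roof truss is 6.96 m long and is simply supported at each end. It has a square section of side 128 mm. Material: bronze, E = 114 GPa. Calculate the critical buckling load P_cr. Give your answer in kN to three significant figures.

P_cr ≈ 520 kN

I = a⁴/12 = 128⁴/12 = 2.237×10^7 mm⁴
I = 2.237×10^7 mm⁴ = 2.237×10^-5 m⁴
Effective length L_e = K·L = 1 × 6.96 = 6.960 m
P_cr = π²EI / L_e² = π² × 114×10⁹ × 2.237×10^-5 / 6.960² = 5.196×10^5 N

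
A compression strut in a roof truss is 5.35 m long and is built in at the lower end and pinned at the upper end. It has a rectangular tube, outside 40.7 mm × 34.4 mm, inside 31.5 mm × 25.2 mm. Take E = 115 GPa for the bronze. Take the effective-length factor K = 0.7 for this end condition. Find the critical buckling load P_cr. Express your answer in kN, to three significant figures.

Weak-axis I_min = (h_o·b_o³ − h_i·b_i³)/12 with b_o = 34.4, b_i = 25.20 mm (shorter outer/inner sides).
I_min = (40.7×34.4³ − 31.50×25.20³)/12 = 9.606×10^4 mm⁴
I = 9.606×10^4 mm⁴ = 9.606×10^-8 m⁴
Effective length L_e = K·L = 0.7 × 5.35 = 3.745 m
P_cr = π²EI / L_e² = π² × 115×10⁹ × 9.606×10^-8 / 3.745² = 7.774×10^3 N

P_cr ≈ 7.77 kN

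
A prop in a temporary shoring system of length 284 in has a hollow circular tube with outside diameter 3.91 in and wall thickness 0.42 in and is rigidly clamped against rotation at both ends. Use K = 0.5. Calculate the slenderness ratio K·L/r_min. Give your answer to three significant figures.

λ ≈ 114

Inner diameter d_i = 3.91 − 2×0.42 = 3.070 in
I = π(d_o⁴ − d_i⁴)/64 = π(3.91⁴ − 3.070⁴)/64 = 7.113 in⁴
A = 4.605 in²;  r_min = √(I/A) = √(7.113/4.605) = 1.243 in
L_e = K·L = 0.5 × 284 = 142.0 in
λ = L_e / r_min = 142.00 / 1.243 = 114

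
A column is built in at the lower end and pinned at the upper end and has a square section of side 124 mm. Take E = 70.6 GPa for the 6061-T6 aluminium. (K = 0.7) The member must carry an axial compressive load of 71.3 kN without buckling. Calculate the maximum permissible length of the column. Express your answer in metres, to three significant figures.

I = a⁴/12 = 124⁴/12 = 1.970×10^7 mm⁴
I = 1.970×10^-5 m⁴
At the buckling limit P_cr = P = 7.130×10^4 N
From P_cr = π²EI/(K·L)²:  L = (1/K)·√(π²EI/P_cr) = (1/0.7)·√(π²×7.06×10^10×1.970×10^-5/7.130×10^4)
L = 19.8 m

L_max ≈ 19.8 m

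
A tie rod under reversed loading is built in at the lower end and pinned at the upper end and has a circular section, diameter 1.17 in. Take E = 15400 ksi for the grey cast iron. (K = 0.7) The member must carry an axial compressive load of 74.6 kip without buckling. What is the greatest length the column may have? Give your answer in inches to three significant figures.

I = πd⁴/64 = π×1.17⁴/64 = 9.198×10^-2 in⁴
At the buckling limit P_cr = P = 7.460×10^4 lb
From P_cr = π²EI/(K·L)²:  L = (1/K)·√(π²EI/P_cr) = (1/0.7)·√(π²×1.54×10^7×9.198×10^-2/7.460×10^4)
L = 19.6 in

L_max ≈ 19.6 in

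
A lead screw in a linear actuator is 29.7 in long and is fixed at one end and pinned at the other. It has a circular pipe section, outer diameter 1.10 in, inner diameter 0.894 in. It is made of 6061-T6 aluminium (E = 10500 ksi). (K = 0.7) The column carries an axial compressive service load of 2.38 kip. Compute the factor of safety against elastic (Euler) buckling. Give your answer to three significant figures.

d_o = 1.10 in, d_i = 0.894 in
I = π(d_o⁴ − d_i⁴)/64 = π(1.10⁴ − 0.8940⁴)/64 = 4.051×10^-2 in⁴
Effective length L_e = K·L = 0.7 × 29.7 = 20.79 in
P_cr = π²EI / L_e² = π² × 10500×10³ × 4.051×10^-2 / 20.79² = 9.713×10^3 lb
Factor of safety n = P_cr / P = 9.7134 / 2.38 = 4.08

n ≈ 4.08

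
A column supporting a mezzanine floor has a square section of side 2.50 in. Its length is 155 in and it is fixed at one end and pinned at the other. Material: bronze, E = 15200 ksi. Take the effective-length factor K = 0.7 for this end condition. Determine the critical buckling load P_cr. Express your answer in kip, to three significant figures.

P_cr ≈ 41.5 kip

I = a⁴/12 = 2.50⁴/12 = 3.255 in⁴
Effective length L_e = K·L = 0.7 × 155 = 108.5 in
P_cr = π²EI / L_e² = π² × 15200×10³ × 3.255 / 108.5² = 4.148×10^4 lb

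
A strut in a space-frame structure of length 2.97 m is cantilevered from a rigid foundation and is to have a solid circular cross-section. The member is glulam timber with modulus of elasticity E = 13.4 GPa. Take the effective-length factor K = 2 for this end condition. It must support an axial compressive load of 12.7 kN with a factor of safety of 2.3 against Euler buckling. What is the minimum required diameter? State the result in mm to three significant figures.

d ≈ 112 mm

Required P_cr = n·P = 2.3 × 12.7 = 29.21 kN
L_e = K·L = 2 × 2.97 = 5.940 m
Required I = P_cr·L_e²/(π²E) = 2.921×10^4 × 5.940² / (π² × 1.34×10^10) = 7.793×10^-6 m⁴
I_req = 7.793×10^6 mm⁴
Solid circle: I = πd⁴/64  ⇒  d = (64I/π)^(1/4) = (64×7.793×10^6/π)^(1/4) = 112 mm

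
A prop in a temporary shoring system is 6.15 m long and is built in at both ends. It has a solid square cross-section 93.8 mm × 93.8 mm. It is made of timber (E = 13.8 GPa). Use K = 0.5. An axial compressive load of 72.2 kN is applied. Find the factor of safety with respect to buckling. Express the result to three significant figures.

n ≈ 1.29

I = a⁴/12 = 93.8⁴/12 = 6.451×10^6 mm⁴
I = 6.451×10^6 mm⁴ = 6.451×10^-6 m⁴
Effective length L_e = K·L = 0.5 × 6.15 = 3.075 m
P_cr = π²EI / L_e² = π² × 13.8×10⁹ × 6.451×10^-6 / 3.075² = 9.292×10^4 N
Factor of safety n = P_cr / P = 92.922 / 72.2 = 1.29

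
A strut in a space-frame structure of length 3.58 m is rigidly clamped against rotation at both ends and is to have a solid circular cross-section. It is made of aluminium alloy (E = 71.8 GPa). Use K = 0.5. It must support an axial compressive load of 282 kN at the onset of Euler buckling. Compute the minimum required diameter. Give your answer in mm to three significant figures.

L_e = K·L = 0.5 × 3.58 = 1.790 m
Required I = P_cr·L_e²/(π²E) = 2.820×10^5 × 1.790² / (π² × 7.18×10^10) = 1.275×10^-6 m⁴
I_req = 1.275×10^6 mm⁴
Solid circle: I = πd⁴/64  ⇒  d = (64I/π)^(1/4) = (64×1.275×10^6/π)^(1/4) = 71.4 mm

d ≈ 71.4 mm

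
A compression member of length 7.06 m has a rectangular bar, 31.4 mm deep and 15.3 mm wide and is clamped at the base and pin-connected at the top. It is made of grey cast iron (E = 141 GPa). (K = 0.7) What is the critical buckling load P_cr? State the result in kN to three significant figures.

Buckling occurs about the weak axis: I_min = h·b³/12 with b = 15.3 mm (the shorter side).
I_min = 31.4×15.3³/12 = 9.372×10^3 mm⁴
I = 9.372×10^3 mm⁴ = 9.372×10^-9 m⁴
Effective length L_e = K·L = 0.7 × 7.06 = 4.942 m
P_cr = π²EI / L_e² = π² × 141×10⁹ × 9.372×10^-9 / 4.942² = 534.0 N

P_cr ≈ 0.534 kN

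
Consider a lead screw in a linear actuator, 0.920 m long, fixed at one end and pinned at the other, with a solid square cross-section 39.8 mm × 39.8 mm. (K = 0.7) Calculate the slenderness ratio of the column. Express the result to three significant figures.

For a square r = a/√12 = 39.8/√12 = 11.49 mm
L_e = K·L = 0.7 × 0.920 m = 0.6440 m = 644.00 mm
λ = L_e / r_min = 644.00 / 11.49 = 56.1

λ ≈ 56.1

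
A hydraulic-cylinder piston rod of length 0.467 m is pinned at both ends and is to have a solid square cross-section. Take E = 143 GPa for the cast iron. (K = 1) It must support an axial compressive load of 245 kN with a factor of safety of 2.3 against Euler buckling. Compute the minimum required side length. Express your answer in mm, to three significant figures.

Required P_cr = n·P = 2.3 × 245 = 563.5 kN
L_e = K·L = 1 × 0.467 = 0.4670 m
Required I = P_cr·L_e²/(π²E) = 5.635×10^5 × 0.4670² / (π² × 1.43×10^11) = 8.707×10^-8 m⁴
I_req = 8.707×10^4 mm⁴
Solid square: I = a⁴/12  ⇒  a = (12I)^(1/4) = (12×8.707×10^4)^(1/4) = 32.0 mm

a ≈ 32.0 mm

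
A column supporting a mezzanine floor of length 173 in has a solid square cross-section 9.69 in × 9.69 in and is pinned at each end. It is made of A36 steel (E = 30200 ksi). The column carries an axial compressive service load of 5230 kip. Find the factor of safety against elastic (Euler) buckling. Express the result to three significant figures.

n ≈ 1.40

I = a⁴/12 = 9.69⁴/12 = 734.7 in⁴
Effective length L_e = K·L = 1 × 173 = 173.0 in
P_cr = π²EI / L_e² = π² × 30200×10³ × 734.7 / 173.0² = 7.317×10^6 lb
Factor of safety n = P_cr / P = 7316.9 / 5230 = 1.40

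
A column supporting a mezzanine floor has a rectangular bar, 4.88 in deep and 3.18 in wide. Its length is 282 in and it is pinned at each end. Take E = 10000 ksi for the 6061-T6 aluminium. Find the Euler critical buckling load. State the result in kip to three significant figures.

Buckling occurs about the weak axis: I_min = h·b³/12 with b = 3.18 in (the shorter side).
I_min = 4.88×3.18³/12 = 13.08 in⁴
Effective length L_e = K·L = 1 × 282 = 282.0 in
P_cr = π²EI / L_e² = π² × 10000×10³ × 13.08 / 282.0² = 1.623×10^4 lb

P_cr ≈ 16.2 kip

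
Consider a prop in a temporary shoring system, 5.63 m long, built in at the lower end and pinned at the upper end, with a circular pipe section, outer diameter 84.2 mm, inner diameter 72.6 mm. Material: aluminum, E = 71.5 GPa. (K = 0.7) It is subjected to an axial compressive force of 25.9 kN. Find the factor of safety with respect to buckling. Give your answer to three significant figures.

n ≈ 1.94

d_o = 84.2 mm, d_i = 72.6 mm
I = π(d_o⁴ − d_i⁴)/64 = π(84.2⁴ − 72.60⁴)/64 = 1.104×10^6 mm⁴
I = 1.104×10^6 mm⁴ = 1.104×10^-6 m⁴
Effective length L_e = K·L = 0.7 × 5.63 = 3.941 m
P_cr = π²EI / L_e² = π² × 71.5×10⁹ × 1.104×10^-6 / 3.941² = 5.014×10^4 N
Factor of safety n = P_cr / P = 50.142 / 25.9 = 1.94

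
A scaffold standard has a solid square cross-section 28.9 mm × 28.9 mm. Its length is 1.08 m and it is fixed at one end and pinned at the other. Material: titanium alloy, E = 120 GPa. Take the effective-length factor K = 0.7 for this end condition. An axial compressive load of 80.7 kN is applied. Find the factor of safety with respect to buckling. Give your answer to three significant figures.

n ≈ 1.49

I = a⁴/12 = 28.9⁴/12 = 5.813×10^4 mm⁴
I = 5.813×10^4 mm⁴ = 5.813×10^-8 m⁴
Effective length L_e = K·L = 0.7 × 1.08 = 0.7560 m
P_cr = π²EI / L_e² = π² × 120×10⁹ × 5.813×10^-8 / 0.7560² = 1.205×10^5 N
Factor of safety n = P_cr / P = 120.46 / 80.7 = 1.49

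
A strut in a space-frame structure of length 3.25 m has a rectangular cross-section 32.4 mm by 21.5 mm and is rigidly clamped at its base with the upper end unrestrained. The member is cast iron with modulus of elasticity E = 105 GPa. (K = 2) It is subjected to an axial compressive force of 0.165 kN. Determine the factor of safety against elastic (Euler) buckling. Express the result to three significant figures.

n ≈ 3.99

Buckling occurs about the weak axis: I_min = h·b³/12 with b = 21.5 mm (the shorter side).
I_min = 32.4×21.5³/12 = 2.683×10^4 mm⁴
I = 2.683×10^4 mm⁴ = 2.683×10^-8 m⁴
Effective length L_e = K·L = 2 × 3.25 = 6.500 m
P_cr = π²EI / L_e² = π² × 105×10⁹ × 2.683×10^-8 / 6.500² = 658.2 N
Factor of safety n = P_cr / P = 0.65818 / 0.165 = 3.99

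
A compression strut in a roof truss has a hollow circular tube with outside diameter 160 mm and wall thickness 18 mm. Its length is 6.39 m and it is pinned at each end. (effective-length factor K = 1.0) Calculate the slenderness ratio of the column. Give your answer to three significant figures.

Inner diameter d_i = 160 − 2×18 = 124.0 mm
I = π(d_o⁴ − d_i⁴)/64 = π(160⁴ − 124.0⁴)/64 = 2.056×10^7 mm⁴
A = 8.030×10^3 mm²;  r_min = √(I/A) = √(2.056×10^7/8.030×10^3) = 50.61 mm
L_e = K·L = 1 × 6.39 m = 6.390 m = 6390.0 mm
λ = L_e / r_min = 6390.0 / 50.61 = 126

λ ≈ 126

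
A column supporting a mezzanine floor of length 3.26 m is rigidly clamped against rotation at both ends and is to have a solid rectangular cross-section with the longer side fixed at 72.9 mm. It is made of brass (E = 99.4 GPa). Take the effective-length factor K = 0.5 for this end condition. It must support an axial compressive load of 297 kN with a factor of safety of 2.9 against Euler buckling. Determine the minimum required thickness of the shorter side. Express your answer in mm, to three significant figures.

Required P_cr = n·P = 2.9 × 297 = 861.3 kN
L_e = K·L = 0.5 × 3.26 = 1.630 m
Required I = P_cr·L_e²/(π²E) = 8.613×10^5 × 1.630² / (π² × 9.94×10^10) = 2.333×10^-6 m⁴
I_req = 2.333×10^6 mm⁴
Rectangle, weak axis: I_min = h·b³/12 with h = 72.9 mm fixed  ⇒  b = (12I/h)^(1/3) = 72.7 mm

b ≈ 72.7 mm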